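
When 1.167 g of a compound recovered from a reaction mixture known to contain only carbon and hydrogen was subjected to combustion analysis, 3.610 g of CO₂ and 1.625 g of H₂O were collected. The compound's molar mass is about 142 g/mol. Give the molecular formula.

C10H22

mol C = 3.610 g CO₂ ÷ 44.009 g/mol = 0.082029 mol
mol H = 2 × 1.625 g H₂O ÷ 18.015 g/mol = 0.18041 mol
Divide by the smallest (0.082029 mol): C 1.000, H 2.199
Multiplying each by 5 gives whole numbers: C 5.00, H 11.00
Empirical formula: C5H11
Empirical-formula mass = 71.14 g/mol; 142 ÷ 71.14 ≈ 2, so the molecular formula is C10H22.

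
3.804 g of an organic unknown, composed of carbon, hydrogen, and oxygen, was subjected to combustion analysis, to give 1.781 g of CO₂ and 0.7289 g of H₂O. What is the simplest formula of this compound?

mol C = 1.781 g CO₂ ÷ 44.009 g/mol = 0.040469 mol
mol H = 2 × 0.7289 g H₂O ÷ 18.015 g/mol = 0.080921 mol
mass O = 3.804 − (0.48607 + 0.081569) = 3.2364 g → mol O = 3.2364 ÷ 15.999 = 0.20229 mol
Divide by the smallest (0.040469 mol): C 1.000, H 2.000, O 4.999

CH2O5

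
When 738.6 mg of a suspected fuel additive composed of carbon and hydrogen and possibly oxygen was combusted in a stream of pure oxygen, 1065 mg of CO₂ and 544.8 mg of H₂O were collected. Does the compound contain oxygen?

yes

mol C = 1.065 g CO₂ ÷ 44.009 g/mol = 0.024200 mol
mol H = 2 × 0.5448 g H₂O ÷ 18.015 g/mol = 0.060483 mol
C and H account for only 0.35163 g of the 0.7386 g sample; the remaining 0.38697 g must be oxygen.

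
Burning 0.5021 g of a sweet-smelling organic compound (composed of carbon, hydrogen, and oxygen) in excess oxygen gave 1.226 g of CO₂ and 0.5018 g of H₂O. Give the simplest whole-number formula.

mol C = 1.226 g CO₂ ÷ 44.009 g/mol = 0.027858 mol
mol H = 2 × 0.5018 g H₂O ÷ 18.015 g/mol = 0.055709 mol
mass O = 0.5021 − (0.33460 + 0.056155) = 0.11134 g → mol O = 0.11134 ÷ 15.999 = 0.0069594 mol
Divide by the smallest (0.0069594 mol): C 4.003, H 8.005, O 1.000

C4H8O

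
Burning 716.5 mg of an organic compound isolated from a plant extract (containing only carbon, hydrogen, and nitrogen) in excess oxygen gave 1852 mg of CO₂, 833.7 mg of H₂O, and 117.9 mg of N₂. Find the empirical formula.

C5H11N

mol C = 1.852 g CO₂ ÷ 44.009 g/mol = 0.042082 mol
mol H = 2 × 0.8337 g H₂O ÷ 18.015 g/mol = 0.092556 mol
mol N = 2 × 0.1179 g N₂ ÷ 28.014 g/mol = 0.0084172 mol
Divide by the smallest (0.0084172 mol): C 5.000, H 10.996, N 1.000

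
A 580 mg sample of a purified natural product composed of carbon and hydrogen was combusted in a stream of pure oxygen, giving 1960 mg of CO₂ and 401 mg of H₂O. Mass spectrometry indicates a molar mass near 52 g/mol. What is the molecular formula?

mol C = 1.96 g CO₂ ÷ 44.009 g/mol = 0.04454 mol
mol H = 2 × 0.401 g H₂O ÷ 18.015 g/mol = 0.04452 mol
Divide by the smallest (0.04452 mol): C 1.000, H 1.000
Empirical formula: CH
Empirical-formula mass = 13.02 g/mol; 52 ÷ 13.02 ≈ 4, so the molecular formula is C4H4.

C4H4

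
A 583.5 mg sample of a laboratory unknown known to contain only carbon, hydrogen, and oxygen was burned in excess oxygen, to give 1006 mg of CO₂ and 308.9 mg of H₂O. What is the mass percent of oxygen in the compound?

47.02%

mol C = 1.006 g CO₂ ÷ 44.009 g/mol = 0.022859 mol
mol H = 2 × 0.3089 g H₂O ÷ 18.015 g/mol = 0.034294 mol
mass O = 0.5835 − (0.27456 + 0.034568) = 0.27437 g → mol O = 0.27437 ÷ 15.999 = 0.017149 mol
mass % O = 0.27437 g ÷ 0.5835 g × 100%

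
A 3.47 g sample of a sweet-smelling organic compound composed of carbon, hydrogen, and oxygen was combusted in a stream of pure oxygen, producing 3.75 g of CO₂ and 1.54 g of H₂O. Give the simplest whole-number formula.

mol C = 3.75 g CO₂ ÷ 44.009 g/mol = 0.08521 mol
mol H = 2 × 1.54 g H₂O ÷ 18.015 g/mol = 0.1710 mol
mass O = 3.47 − (1.023 + 0.1723) = 2.274 g → mol O = 2.274 ÷ 15.999 = 0.1421 mol
Divide by the smallest (0.08521 mol): C 1.000, H 2.006, O 1.668
Multiplying each by 3 gives whole numbers: C 3.00, H 6.02, O 5.00

C3H6O5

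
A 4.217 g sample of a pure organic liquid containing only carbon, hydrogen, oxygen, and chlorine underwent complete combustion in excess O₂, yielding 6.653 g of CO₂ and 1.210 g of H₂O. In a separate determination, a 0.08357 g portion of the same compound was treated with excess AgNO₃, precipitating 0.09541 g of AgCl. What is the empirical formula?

C9H8Cl2O4

mol C = 6.653 g CO₂ ÷ 44.009 g/mol = 0.15117 mol
mol H = 2 × 1.210 g H₂O ÷ 18.015 g/mol = 0.13433 mol
From the AgCl data: mol Cl per gram of compound = (0.09541 ÷ 143.318) ÷ 0.08357 = 0.0079660 mol/g, so in the 4.217 g combustion sample mol Cl = 0.033593 mol
mass O = 4.217 − (1.8157 + 0.13541 + 1.1909) = 1.0750 g → mol O = 1.0750 ÷ 15.999 = 0.067191 mol
Divide by the smallest (0.033593 mol): C 4.500, H 3.999, Cl 1.000, O 2.000
Multiplying each by 2 gives whole numbers: C 9.00, H 8.00, Cl 2.00, O 4.00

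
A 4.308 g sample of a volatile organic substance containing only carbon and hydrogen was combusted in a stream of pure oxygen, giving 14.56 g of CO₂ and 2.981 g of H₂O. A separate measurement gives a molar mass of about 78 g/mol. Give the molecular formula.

mol C = 14.56 g CO₂ ÷ 44.009 g/mol = 0.33084 mol
mol H = 2 × 2.981 g H₂O ÷ 18.015 g/mol = 0.33095 mol
Divide by the smallest (0.33084 mol): C 1.000, H 1.000
Empirical formula: CH
Empirical-formula mass = 13.02 g/mol; 78 ÷ 13.02 ≈ 6, so the molecular formula is C6H6.

C6H6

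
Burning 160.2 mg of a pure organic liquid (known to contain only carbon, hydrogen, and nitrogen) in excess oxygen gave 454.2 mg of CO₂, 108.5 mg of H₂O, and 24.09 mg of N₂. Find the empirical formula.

C6H7N

mol C = 0.4542 g CO₂ ÷ 44.009 g/mol = 0.010321 mol
mol H = 2 × 0.1085 g H₂O ÷ 18.015 g/mol = 0.012046 mol
mol N = 2 × 0.02409 g N₂ ÷ 28.014 g/mol = 0.0017199 mol
Divide by the smallest (0.0017199 mol): C 6.001, H 7.004, N 1.000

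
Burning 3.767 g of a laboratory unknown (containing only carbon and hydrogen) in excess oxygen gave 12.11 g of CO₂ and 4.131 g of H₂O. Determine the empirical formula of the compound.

C3H5

mol C = 12.11 g CO₂ ÷ 44.009 g/mol = 0.27517 mol
mol H = 2 × 4.131 g H₂O ÷ 18.015 g/mol = 0.45862 mol
Divide by the smallest (0.27517 mol): C 1.000, H 1.667
Multiplying each by 3 gives whole numbers: C 3.00, H 5.00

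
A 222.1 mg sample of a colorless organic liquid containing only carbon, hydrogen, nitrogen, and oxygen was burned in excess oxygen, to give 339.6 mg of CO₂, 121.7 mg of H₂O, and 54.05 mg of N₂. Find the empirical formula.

mol C = 0.3396 g CO₂ ÷ 44.009 g/mol = 0.0077166 mol
mol H = 2 × 0.1217 g H₂O ÷ 18.015 g/mol = 0.013511 mol
mol N = 2 × 0.05405 g N₂ ÷ 28.014 g/mol = 0.0038588 mol
mass O = 0.2221 − (0.092684 + 0.013619 + 0.054050) = 0.061747 g → mol O = 0.061747 ÷ 15.999 = 0.0038594 mol
Divide by the smallest (0.0038588 mol): C 2.000, H 3.501, N 1.000, O 1.000
Multiplying each by 2 gives whole numbers: C 4.00, H 7.00, N 2.00, O 2.00

C4H7N2O2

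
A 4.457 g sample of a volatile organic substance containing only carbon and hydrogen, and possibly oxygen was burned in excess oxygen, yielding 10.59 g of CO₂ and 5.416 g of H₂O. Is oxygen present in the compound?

mol C = 10.59 g CO₂ ÷ 44.009 g/mol = 0.24063 mol
mol H = 2 × 5.416 g H₂O ÷ 18.015 g/mol = 0.60128 mol
C and H account for only 3.4963 g of the 4.457 g sample; the remaining 0.96067 g must be oxygen.

yes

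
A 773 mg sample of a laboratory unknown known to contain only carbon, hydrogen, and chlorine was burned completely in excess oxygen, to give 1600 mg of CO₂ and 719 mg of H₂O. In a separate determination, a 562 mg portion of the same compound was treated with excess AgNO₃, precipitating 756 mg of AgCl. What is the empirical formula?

mol C = 1.60 g CO₂ ÷ 44.009 g/mol = 0.03636 mol
mol H = 2 × 0.719 g H₂O ÷ 18.015 g/mol = 0.07982 mol
From the AgCl data: mol Cl per gram of compound = (0.756 ÷ 143.318) ÷ 0.562 = 0.009386 mol/g, so in the 0.773 g combustion sample mol Cl = 0.007255 mol
Divide by the smallest (0.007255 mol): C 5.011, H 11.002, Cl 1.000

C5H11Cl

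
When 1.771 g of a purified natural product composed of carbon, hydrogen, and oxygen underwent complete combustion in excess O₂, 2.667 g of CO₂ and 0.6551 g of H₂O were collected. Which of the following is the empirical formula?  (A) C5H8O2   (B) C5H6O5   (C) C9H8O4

(B) C5H6O5

mol C = 2.667 g CO₂ ÷ 44.009 g/mol = 0.060601 mol
mol H = 2 × 0.6551 g H₂O ÷ 18.015 g/mol = 0.072728 mol
mass O = 1.771 − (0.72788 + 0.073310) = 0.96981 g → mol O = 0.96981 ÷ 15.999 = 0.060617 mol
Divide by the smallest (0.060601 mol): C 1.000, H 1.200, O 1.000
Multiplying each by 5 gives whole numbers: C 5.00, H 6.00, O 5.00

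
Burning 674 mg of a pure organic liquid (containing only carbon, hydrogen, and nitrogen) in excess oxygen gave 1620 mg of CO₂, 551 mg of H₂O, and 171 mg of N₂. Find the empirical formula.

mol C = 1.62 g CO₂ ÷ 44.009 g/mol = 0.03681 mol
mol H = 2 × 0.551 g H₂O ÷ 18.015 g/mol = 0.06117 mol
mol N = 2 × 0.171 g N₂ ÷ 28.014 g/mol = 0.01221 mol
Divide by the smallest (0.01221 mol): C 3.015, H 5.011, N 1.000

C3H5N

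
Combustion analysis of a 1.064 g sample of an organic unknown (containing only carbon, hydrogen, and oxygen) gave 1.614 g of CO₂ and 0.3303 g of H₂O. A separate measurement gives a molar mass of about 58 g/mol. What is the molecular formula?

mol C = 1.614 g CO₂ ÷ 44.009 g/mol = 0.036674 mol
mol H = 2 × 0.3303 g H₂O ÷ 18.015 g/mol = 0.036669 mol
mass O = 1.064 − (0.44050 + 0.036963) = 0.58654 g → mol O = 0.58654 ÷ 15.999 = 0.036661 mol
Divide by the smallest (0.036661 mol): C 1.000, H 1.000, O 1.000
Empirical formula: CHO
Empirical-formula mass = 29.02 g/mol; 58 ÷ 29.02 ≈ 2, so the molecular formula is C2H2O2.

C2H2O2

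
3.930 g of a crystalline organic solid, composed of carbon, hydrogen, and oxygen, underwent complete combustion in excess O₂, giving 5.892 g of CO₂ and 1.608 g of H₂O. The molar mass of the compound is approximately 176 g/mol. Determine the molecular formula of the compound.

C6H8O6

mol C = 5.892 g CO₂ ÷ 44.009 g/mol = 0.13388 mol
mol H = 2 × 1.608 g H₂O ÷ 18.015 g/mol = 0.17852 mol
mass O = 3.930 − (1.6081 + 0.17995) = 2.1420 g → mol O = 2.1420 ÷ 15.999 = 0.13388 mol
Divide by the smallest (0.13388 mol): C 1.000, H 1.333, O 1.000
Multiplying each by 3 gives whole numbers: C 3.00, H 4.00, O 3.00
Empirical formula: C3H4O3
Empirical-formula mass = 88.06 g/mol; 176 ÷ 88.06 ≈ 2, so the molecular formula is C6H8O6.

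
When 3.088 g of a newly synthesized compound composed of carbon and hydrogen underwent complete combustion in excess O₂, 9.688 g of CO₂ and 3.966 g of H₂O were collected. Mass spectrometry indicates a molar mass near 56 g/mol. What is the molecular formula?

C4H8

mol C = 9.688 g CO₂ ÷ 44.009 g/mol = 0.22014 mol
mol H = 2 × 3.966 g H₂O ÷ 18.015 g/mol = 0.44030 mol
Divide by the smallest (0.22014 mol): C 1.000, H 2.000
Empirical formula: CH2
Empirical-formula mass = 14.03 g/mol; 56 ÷ 14.03 ≈ 4, so the molecular formula is C4H8.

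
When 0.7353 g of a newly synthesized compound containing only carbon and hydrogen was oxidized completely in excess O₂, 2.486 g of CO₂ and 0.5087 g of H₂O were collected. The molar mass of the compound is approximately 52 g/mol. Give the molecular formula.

C4H4

mol C = 2.486 g CO₂ ÷ 44.009 g/mol = 0.056488 mol
mol H = 2 × 0.5087 g H₂O ÷ 18.015 g/mol = 0.056475 mol
Divide by the smallest (0.056475 mol): C 1.000, H 1.000
Empirical formula: CH
Empirical-formula mass = 13.02 g/mol; 52 ÷ 13.02 ≈ 4, so the molecular formula is C4H4.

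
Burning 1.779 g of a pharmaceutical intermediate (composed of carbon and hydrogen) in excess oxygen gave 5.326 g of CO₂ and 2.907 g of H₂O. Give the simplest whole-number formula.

C3H8

mol C = 5.326 g CO₂ ÷ 44.009 g/mol = 0.12102 mol
mol H = 2 × 2.907 g H₂O ÷ 18.015 g/mol = 0.32273 mol
Divide by the smallest (0.12102 mol): C 1.000, H 2.667
Multiplying each by 3 gives whole numbers: C 3.00, H 8.00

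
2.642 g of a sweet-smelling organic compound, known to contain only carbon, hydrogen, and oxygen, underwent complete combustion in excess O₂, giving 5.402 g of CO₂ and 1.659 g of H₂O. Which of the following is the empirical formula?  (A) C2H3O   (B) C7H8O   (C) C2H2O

mol C = 5.402 g CO₂ ÷ 44.009 g/mol = 0.12275 mol
mol H = 2 × 1.659 g H₂O ÷ 18.015 g/mol = 0.18418 mol
mass O = 2.642 − (1.4743 + 0.18565) = 0.98203 g → mol O = 0.98203 ÷ 15.999 = 0.061380 mol
Divide by the smallest (0.061380 mol): C 2.000, H 3.001, O 1.000

(A) C2H3O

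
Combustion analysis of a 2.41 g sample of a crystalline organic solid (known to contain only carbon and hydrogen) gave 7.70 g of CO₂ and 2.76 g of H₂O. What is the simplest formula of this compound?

mol C = 7.70 g CO₂ ÷ 44.009 g/mol = 0.1750 mol
mol H = 2 × 2.76 g H₂O ÷ 18.015 g/mol = 0.3064 mol
Divide by the smallest (0.1750 mol): C 1.000, H 1.751
Multiplying each by 4 gives whole numbers: C 4.00, H 7.01

C4H7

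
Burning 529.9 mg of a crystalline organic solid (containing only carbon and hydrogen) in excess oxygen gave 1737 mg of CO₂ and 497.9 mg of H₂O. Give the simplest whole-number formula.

mol C = 1.737 g CO₂ ÷ 44.009 g/mol = 0.039469 mol
mol H = 2 × 0.4979 g H₂O ÷ 18.015 g/mol = 0.055276 mol
Divide by the smallest (0.039469 mol): C 1.000, H 1.400
Multiplying each by 5 gives whole numbers: C 5.00, H 7.00

C5H7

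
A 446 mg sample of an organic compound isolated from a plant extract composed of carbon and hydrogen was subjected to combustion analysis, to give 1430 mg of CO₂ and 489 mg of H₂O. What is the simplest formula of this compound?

C3H5

mol C = 1.43 g CO₂ ÷ 44.009 g/mol = 0.03249 mol
mol H = 2 × 0.489 g H₂O ÷ 18.015 g/mol = 0.05429 mol
Divide by the smallest (0.03249 mol): C 1.000, H 1.671
Multiplying each by 3 gives whole numbers: C 3.00, H 5.01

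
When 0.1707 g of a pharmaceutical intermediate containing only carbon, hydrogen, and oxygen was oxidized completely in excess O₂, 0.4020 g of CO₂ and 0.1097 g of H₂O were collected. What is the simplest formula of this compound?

C3H4O

mol C = 0.4020 g CO₂ ÷ 44.009 g/mol = 0.0091345 mol
mol H = 2 × 0.1097 g H₂O ÷ 18.015 g/mol = 0.012179 mol
mass O = 0.1707 − (0.10971 + 0.012276) = 0.048709 g → mol O = 0.048709 ÷ 15.999 = 0.0030445 mol
Divide by the smallest (0.0030445 mol): C 3.000, H 4.000, O 1.000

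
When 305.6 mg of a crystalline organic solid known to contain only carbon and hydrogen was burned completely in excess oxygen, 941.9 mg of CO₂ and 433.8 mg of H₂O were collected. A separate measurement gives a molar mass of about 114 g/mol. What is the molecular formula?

mol C = 0.9419 g CO₂ ÷ 44.009 g/mol = 0.021402 mol
mol H = 2 × 0.4338 g H₂O ÷ 18.015 g/mol = 0.048160 mol
Divide by the smallest (0.021402 mol): C 1.000, H 2.250
Multiplying each by 4 gives whole numbers: C 4.00, H 9.00
Empirical formula: C4H9
Empirical-formula mass = 57.12 g/mol; 114 ÷ 57.12 ≈ 2, so the molecular formula is C8H18.

C8H18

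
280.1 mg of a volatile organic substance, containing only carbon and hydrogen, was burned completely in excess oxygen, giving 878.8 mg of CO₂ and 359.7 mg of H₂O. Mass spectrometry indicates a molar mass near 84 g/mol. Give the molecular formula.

mol C = 0.8788 g CO₂ ÷ 44.009 g/mol = 0.019969 mol
mol H = 2 × 0.3597 g H₂O ÷ 18.015 g/mol = 0.039933 mol
Divide by the smallest (0.019969 mol): C 1.000, H 2.000
Empirical formula: CH2
Empirical-formula mass = 14.03 g/mol; 84 ÷ 14.03 ≈ 6, so the molecular formula is C6H12.

C6H12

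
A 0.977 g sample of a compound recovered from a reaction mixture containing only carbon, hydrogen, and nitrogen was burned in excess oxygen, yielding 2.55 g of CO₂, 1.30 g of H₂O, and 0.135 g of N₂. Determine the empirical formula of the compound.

mol C = 2.55 g CO₂ ÷ 44.009 g/mol = 0.05794 mol
mol H = 2 × 1.30 g H₂O ÷ 18.015 g/mol = 0.1443 mol
mol N = 2 × 0.135 g N₂ ÷ 28.014 g/mol = 0.009638 mol
Divide by the smallest (0.009638 mol): C 6.012, H 14.974, N 1.000

C6H15N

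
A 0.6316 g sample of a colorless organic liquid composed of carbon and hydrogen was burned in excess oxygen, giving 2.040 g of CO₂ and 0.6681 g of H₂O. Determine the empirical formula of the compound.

mol C = 2.040 g CO₂ ÷ 44.009 g/mol = 0.046354 mol
mol H = 2 × 0.6681 g H₂O ÷ 18.015 g/mol = 0.074172 mol
Divide by the smallest (0.046354 mol): C 1.000, H 1.600
Multiplying each by 5 gives whole numbers: C 5.00, H 8.00

C5H8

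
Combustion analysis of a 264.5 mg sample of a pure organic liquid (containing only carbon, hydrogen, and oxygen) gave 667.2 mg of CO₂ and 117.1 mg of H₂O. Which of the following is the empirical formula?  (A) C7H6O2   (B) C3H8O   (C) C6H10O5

mol C = 0.6672 g CO₂ ÷ 44.009 g/mol = 0.015161 mol
mol H = 2 × 0.1171 g H₂O ÷ 18.015 g/mol = 0.013000 mol
mass O = 0.2645 − (0.18209 + 0.013104) = 0.069303 g → mol O = 0.069303 ÷ 15.999 = 0.0043317 mol
Divide by the smallest (0.0043317 mol): C 3.500, H 3.001, O 1.000
Multiplying each by 2 gives whole numbers: C 7.00, H 6.00, O 2.00

(A) C7H6O2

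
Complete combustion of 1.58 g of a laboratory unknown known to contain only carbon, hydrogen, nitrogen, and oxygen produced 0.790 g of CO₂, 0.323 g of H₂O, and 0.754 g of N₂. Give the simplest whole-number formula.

mol C = 0.790 g CO₂ ÷ 44.009 g/mol = 0.01795 mol
mol H = 2 × 0.323 g H₂O ÷ 18.015 g/mol = 0.03586 mol
mol N = 2 × 0.754 g N₂ ÷ 28.014 g/mol = 0.05383 mol
mass O = 1.58 − (0.2156 + 0.03615 + 0.7540) = 0.5742 g → mol O = 0.5742 ÷ 15.999 = 0.03589 mol
Divide by the smallest (0.01795 mol): C 1.000, H 1.998, N 2.999, O 1.999

CH2N3O2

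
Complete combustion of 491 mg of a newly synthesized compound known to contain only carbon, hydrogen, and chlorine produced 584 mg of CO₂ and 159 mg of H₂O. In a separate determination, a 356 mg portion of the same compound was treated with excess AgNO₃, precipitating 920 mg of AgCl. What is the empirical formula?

C3H4Cl2

mol C = 0.584 g CO₂ ÷ 44.009 g/mol = 0.01327 mol
mol H = 2 × 0.159 g H₂O ÷ 18.015 g/mol = 0.01765 mol
From the AgCl data: mol Cl per gram of compound = (0.920 ÷ 143.318) ÷ 0.356 = 0.01803 mol/g, so in the 0.491 g combustion sample mol Cl = 0.008854 mol
Divide by the smallest (0.008854 mol): C 1.499, H 1.994, Cl 1.000
Multiplying each by 2 gives whole numbers: C 3.00, H 3.99, Cl 2.00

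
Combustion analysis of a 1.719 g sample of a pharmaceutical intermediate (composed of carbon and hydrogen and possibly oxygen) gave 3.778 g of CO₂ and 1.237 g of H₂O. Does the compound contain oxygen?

mol C = 3.778 g CO₂ ÷ 44.009 g/mol = 0.085846 mol
mol H = 2 × 1.237 g H₂O ÷ 18.015 g/mol = 0.13733 mol
C and H account for only 1.1695 g of the 1.719 g sample; the remaining 0.54947 g must be oxygen.

yes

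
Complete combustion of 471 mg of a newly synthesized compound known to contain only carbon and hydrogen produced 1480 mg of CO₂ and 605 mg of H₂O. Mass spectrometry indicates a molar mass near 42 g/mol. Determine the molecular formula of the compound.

C3H6

mol C = 1.48 g CO₂ ÷ 44.009 g/mol = 0.03363 mol
mol H = 2 × 0.605 g H₂O ÷ 18.015 g/mol = 0.06717 mol
Divide by the smallest (0.03363 mol): C 1.000, H 1.997
Empirical formula: CH2
Empirical-formula mass = 14.03 g/mol; 42 ÷ 14.03 ≈ 3, so the molecular formula is C3H6.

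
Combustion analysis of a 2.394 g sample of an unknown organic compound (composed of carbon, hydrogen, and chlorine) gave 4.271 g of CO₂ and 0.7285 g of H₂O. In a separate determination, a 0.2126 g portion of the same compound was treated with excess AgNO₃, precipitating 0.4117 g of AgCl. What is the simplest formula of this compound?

C6H5Cl2

mol C = 4.271 g CO₂ ÷ 44.009 g/mol = 0.097048 mol
mol H = 2 × 0.7285 g H₂O ÷ 18.015 g/mol = 0.080877 mol
From the AgCl data: mol Cl per gram of compound = (0.4117 ÷ 143.318) ÷ 0.2126 = 0.013512 mol/g, so in the 2.394 g combustion sample mol Cl = 0.032348 mol
Divide by the smallest (0.032348 mol): C 3.000, H 2.500, Cl 1.000
Multiplying each by 2 gives whole numbers: C 6.00, H 5.00, Cl 2.00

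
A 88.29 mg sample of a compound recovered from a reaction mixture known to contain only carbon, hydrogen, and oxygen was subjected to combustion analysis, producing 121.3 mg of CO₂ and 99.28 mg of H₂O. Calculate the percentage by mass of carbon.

mol C = 0.1213 g CO₂ ÷ 44.009 g/mol = 0.0027563 mol
mol H = 2 × 0.09928 g H₂O ÷ 18.015 g/mol = 0.011022 mol
mass O = 0.08829 − (0.033105 + 0.011110) = 0.044075 g → mol O = 0.044075 ÷ 15.999 = 0.0027548 mol
mass % C = 0.033105 g ÷ 0.08829 g × 100%

37.50%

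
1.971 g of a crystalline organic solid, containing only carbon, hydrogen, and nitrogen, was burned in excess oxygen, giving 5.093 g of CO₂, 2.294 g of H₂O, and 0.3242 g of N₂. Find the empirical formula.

C5H11N

mol C = 5.093 g CO₂ ÷ 44.009 g/mol = 0.11573 mol
mol H = 2 × 2.294 g H₂O ÷ 18.015 g/mol = 0.25468 mol
mol N = 2 × 0.3242 g N₂ ÷ 28.014 g/mol = 0.023146 mol
Divide by the smallest (0.023146 mol): C 5.000, H 11.003, N 1.000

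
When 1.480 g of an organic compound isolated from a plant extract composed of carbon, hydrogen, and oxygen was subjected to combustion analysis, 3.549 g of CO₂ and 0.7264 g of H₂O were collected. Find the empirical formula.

C3H3O

mol C = 3.549 g CO₂ ÷ 44.009 g/mol = 0.080643 mol
mol H = 2 × 0.7264 g H₂O ÷ 18.015 g/mol = 0.080644 mol
mass O = 1.480 − (0.96860 + 0.081289) = 0.43011 g → mol O = 0.43011 ÷ 15.999 = 0.026884 mol
Divide by the smallest (0.026884 mol): C 3.000, H 3.000, O 1.000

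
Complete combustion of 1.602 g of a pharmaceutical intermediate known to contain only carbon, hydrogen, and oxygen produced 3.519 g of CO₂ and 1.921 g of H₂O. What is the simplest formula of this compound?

mol C = 3.519 g CO₂ ÷ 44.009 g/mol = 0.079961 mol
mol H = 2 × 1.921 g H₂O ÷ 18.015 g/mol = 0.21327 mol
mass O = 1.602 − (0.96041 + 0.21497) = 0.42662 g → mol O = 0.42662 ÷ 15.999 = 0.026665 mol
Divide by the smallest (0.026665 mol): C 2.999, H 7.998, O 1.000

C3H8O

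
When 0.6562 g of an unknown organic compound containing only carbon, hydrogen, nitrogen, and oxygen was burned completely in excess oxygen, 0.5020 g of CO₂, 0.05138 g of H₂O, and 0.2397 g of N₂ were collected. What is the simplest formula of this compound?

C2HN3O3

mol C = 0.5020 g CO₂ ÷ 44.009 g/mol = 0.011407 mol
mol H = 2 × 0.05138 g H₂O ÷ 18.015 g/mol = 0.0057041 mol
mol N = 2 × 0.2397 g N₂ ÷ 28.014 g/mol = 0.017113 mol
mass O = 0.6562 − (0.13701 + 0.0057498 + 0.23970) = 0.27374 g → mol O = 0.27374 ÷ 15.999 = 0.017110 mol
Divide by the smallest (0.0057041 mol): C 2.000, H 1.000, N 3.000, O 3.000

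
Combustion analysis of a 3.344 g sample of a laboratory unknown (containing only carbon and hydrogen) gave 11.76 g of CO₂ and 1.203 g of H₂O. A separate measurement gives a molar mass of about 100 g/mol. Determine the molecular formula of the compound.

C8H4

mol C = 11.76 g CO₂ ÷ 44.009 g/mol = 0.26722 mol
mol H = 2 × 1.203 g H₂O ÷ 18.015 g/mol = 0.13356 mol
Divide by the smallest (0.13356 mol): C 2.001, H 1.000
Empirical formula: C2H
Empirical-formula mass = 25.03 g/mol; 100 ÷ 25.03 ≈ 4, so the molecular formula is C8H4.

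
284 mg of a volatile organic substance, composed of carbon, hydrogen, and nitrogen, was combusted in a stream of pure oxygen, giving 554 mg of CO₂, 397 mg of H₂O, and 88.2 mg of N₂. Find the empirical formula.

C2H7N

mol C = 0.554 g CO₂ ÷ 44.009 g/mol = 0.01259 mol
mol H = 2 × 0.397 g H₂O ÷ 18.015 g/mol = 0.04407 mol
mol N = 2 × 0.0882 g N₂ ÷ 28.014 g/mol = 0.006297 mol
Divide by the smallest (0.006297 mol): C 1.999, H 6.999, N 1.000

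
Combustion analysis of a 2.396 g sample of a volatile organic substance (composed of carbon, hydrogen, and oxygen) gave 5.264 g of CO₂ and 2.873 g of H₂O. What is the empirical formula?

C3H8O

mol C = 5.264 g CO₂ ÷ 44.009 g/mol = 0.11961 mol
mol H = 2 × 2.873 g H₂O ÷ 18.015 g/mol = 0.31896 mol
mass O = 2.396 − (1.4367 + 0.32151) = 0.63783 g → mol O = 0.63783 ÷ 15.999 = 0.039867 mol
Divide by the smallest (0.039867 mol): C 3.000, H 8.000, O 1.000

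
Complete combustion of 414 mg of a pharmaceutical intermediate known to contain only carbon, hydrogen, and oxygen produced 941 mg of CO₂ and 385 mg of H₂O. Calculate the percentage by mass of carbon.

mol C = 0.941 g CO₂ ÷ 44.009 g/mol = 0.02138 mol
mol H = 2 × 0.385 g H₂O ÷ 18.015 g/mol = 0.04274 mol
mass O = 0.414 − (0.2568 + 0.04308) = 0.1141 g → mol O = 0.1141 ÷ 15.999 = 0.007131 mol
mass % C = 0.2568 g ÷ 0.414 g × 100%

62.0%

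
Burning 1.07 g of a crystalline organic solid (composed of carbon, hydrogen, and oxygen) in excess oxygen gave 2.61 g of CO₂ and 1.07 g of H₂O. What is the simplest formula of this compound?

mol C = 2.61 g CO₂ ÷ 44.009 g/mol = 0.05931 mol
mol H = 2 × 1.07 g H₂O ÷ 18.015 g/mol = 0.1188 mol
mass O = 1.07 − (0.7123 + 0.1197) = 0.2379 g → mol O = 0.2379 ÷ 15.999 = 0.01487 mol
Divide by the smallest (0.01487 mol): C 3.988, H 7.988, O 1.000

C4H8O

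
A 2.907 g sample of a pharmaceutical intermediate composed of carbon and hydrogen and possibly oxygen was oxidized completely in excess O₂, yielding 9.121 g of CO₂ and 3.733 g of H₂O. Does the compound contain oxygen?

no

mol C = 9.121 g CO₂ ÷ 44.009 g/mol = 0.20725 mol
mol H = 2 × 3.733 g H₂O ÷ 18.015 g/mol = 0.41443 mol
C and H together account for 2.9071 g — essentially the entire 2.907 g sample — so the compound contains no oxygen.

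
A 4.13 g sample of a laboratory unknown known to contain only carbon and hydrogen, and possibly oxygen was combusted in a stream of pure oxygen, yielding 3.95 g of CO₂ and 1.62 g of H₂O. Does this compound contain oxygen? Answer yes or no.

mol C = 3.95 g CO₂ ÷ 44.009 g/mol = 0.08975 mol
mol H = 2 × 1.62 g H₂O ÷ 18.015 g/mol = 0.1799 mol
C and H account for only 1.259 g of the 4.13 g sample; the remaining 2.871 g must be oxygen.

yes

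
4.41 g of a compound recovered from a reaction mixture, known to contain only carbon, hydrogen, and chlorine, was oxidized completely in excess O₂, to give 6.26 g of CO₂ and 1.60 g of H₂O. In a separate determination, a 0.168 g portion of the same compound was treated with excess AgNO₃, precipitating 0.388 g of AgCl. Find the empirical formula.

mol C = 6.26 g CO₂ ÷ 44.009 g/mol = 0.1422 mol
mol H = 2 × 1.60 g H₂O ÷ 18.015 g/mol = 0.1776 mol
From the AgCl data: mol Cl per gram of compound = (0.388 ÷ 143.318) ÷ 0.168 = 0.01611 mol/g, so in the 4.41 g combustion sample mol Cl = 0.07107 mol
Divide by the smallest (0.07107 mol): C 2.002, H 2.500, Cl 1.000
Multiplying each by 2 gives whole numbers: C 4.00, H 5.00, Cl 2.00

C4H5Cl2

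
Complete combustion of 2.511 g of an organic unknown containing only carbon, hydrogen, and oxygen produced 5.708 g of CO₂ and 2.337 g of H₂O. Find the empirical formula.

C3H6O

mol C = 5.708 g CO₂ ÷ 44.009 g/mol = 0.12970 mol
mol H = 2 × 2.337 g H₂O ÷ 18.015 g/mol = 0.25945 mol
mass O = 2.511 − (1.5578 + 0.26153) = 0.69164 g → mol O = 0.69164 ÷ 15.999 = 0.043230 mol
Divide by the smallest (0.043230 mol): C 3.000, H 6.002, O 1.000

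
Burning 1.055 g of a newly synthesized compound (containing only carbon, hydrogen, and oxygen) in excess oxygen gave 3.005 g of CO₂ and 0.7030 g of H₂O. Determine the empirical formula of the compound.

C7H8O

mol C = 3.005 g CO₂ ÷ 44.009 g/mol = 0.068281 mol
mol H = 2 × 0.7030 g H₂O ÷ 18.015 g/mol = 0.078046 mol
mass O = 1.055 − (0.82013 + 0.078670) = 0.15620 g → mol O = 0.15620 ÷ 15.999 = 0.0097631 mol
Divide by the smallest (0.0097631 mol): C 6.994, H 7.994, O 1.000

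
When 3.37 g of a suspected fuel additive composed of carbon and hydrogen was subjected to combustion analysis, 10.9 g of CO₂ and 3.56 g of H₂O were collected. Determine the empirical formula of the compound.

mol C = 10.9 g CO₂ ÷ 44.009 g/mol = 0.2477 mol
mol H = 2 × 3.56 g H₂O ÷ 18.015 g/mol = 0.3952 mol
Divide by the smallest (0.2477 mol): C 1.000, H 1.596
Multiplying each by 5 gives whole numbers: C 5.00, H 7.98

C5H8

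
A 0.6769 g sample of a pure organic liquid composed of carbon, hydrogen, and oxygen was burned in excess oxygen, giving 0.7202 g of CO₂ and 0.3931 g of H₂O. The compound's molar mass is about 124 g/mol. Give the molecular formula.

C3H8O5

mol C = 0.7202 g CO₂ ÷ 44.009 g/mol = 0.016365 mol
mol H = 2 × 0.3931 g H₂O ÷ 18.015 g/mol = 0.043641 mol
mass O = 0.6769 − (0.19656 + 0.043991) = 0.43635 g → mol O = 0.43635 ÷ 15.999 = 0.027274 mol
Divide by the smallest (0.016365 mol): C 1.000, H 2.667, O 1.667
Multiplying each by 3 gives whole numbers: C 3.00, H 8.00, O 5.00
Empirical formula: C3H8O5
Empirical-formula mass = 124.09 g/mol; 124 ÷ 124.09 ≈ 1, so the molecular formula is C3H8O5.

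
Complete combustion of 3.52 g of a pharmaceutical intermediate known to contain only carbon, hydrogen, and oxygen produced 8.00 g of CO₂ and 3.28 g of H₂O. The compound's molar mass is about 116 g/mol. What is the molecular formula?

mol C = 8.00 g CO₂ ÷ 44.009 g/mol = 0.1818 mol
mol H = 2 × 3.28 g H₂O ÷ 18.015 g/mol = 0.3641 mol
mass O = 3.52 − (2.183 + 0.3671) = 0.9696 g → mol O = 0.9696 ÷ 15.999 = 0.06060 mol
Divide by the smallest (0.06060 mol): C 3.000, H 6.009, O 1.000
Empirical formula: C3H6O
Empirical-formula mass = 58.08 g/mol; 116 ÷ 58.08 ≈ 2, so the molecular formula is C6H12O2.

C6H12O2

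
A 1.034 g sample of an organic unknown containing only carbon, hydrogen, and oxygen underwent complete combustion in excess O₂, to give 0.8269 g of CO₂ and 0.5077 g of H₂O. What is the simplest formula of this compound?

mol C = 0.8269 g CO₂ ÷ 44.009 g/mol = 0.018789 mol
mol H = 2 × 0.5077 g H₂O ÷ 18.015 g/mol = 0.056364 mol
mass O = 1.034 − (0.22568 + 0.056815) = 0.75151 g → mol O = 0.75151 ÷ 15.999 = 0.046972 mol
Divide by the smallest (0.018789 mol): C 1.000, H 3.000, O 2.500
Multiplying each by 2 gives whole numbers: C 2.00, H 6.00, O 5.00

C2H6O5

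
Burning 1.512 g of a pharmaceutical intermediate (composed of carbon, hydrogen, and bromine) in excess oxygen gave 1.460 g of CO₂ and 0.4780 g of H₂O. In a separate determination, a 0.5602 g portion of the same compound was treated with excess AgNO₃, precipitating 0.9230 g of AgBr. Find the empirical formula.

mol C = 1.460 g CO₂ ÷ 44.009 g/mol = 0.033175 mol
mol H = 2 × 0.4780 g H₂O ÷ 18.015 g/mol = 0.053067 mol
From the AgBr data: mol Br per gram of compound = (0.9230 ÷ 187.772) ÷ 0.5602 = 0.0087746 mol/g, so in the 1.512 g combustion sample mol Br = 0.013267 mol
Divide by the smallest (0.013267 mol): C 2.501, H 4.000, Br 1.000
Multiplying each by 2 gives whole numbers: C 5.00, H 8.00, Br 2.00

C5H8Br2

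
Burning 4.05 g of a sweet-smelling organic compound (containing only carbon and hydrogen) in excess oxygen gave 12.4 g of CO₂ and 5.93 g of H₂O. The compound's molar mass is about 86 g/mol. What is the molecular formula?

mol C = 12.4 g CO₂ ÷ 44.009 g/mol = 0.2818 mol
mol H = 2 × 5.93 g H₂O ÷ 18.015 g/mol = 0.6583 mol
Divide by the smallest (0.2818 mol): C 1.000, H 2.337
Multiplying each by 3 gives whole numbers: C 3.00, H 7.01
Empirical formula: C3H7
Empirical-formula mass = 43.09 g/mol; 86 ÷ 43.09 ≈ 2, so the molecular formula is C6H14.

C6H14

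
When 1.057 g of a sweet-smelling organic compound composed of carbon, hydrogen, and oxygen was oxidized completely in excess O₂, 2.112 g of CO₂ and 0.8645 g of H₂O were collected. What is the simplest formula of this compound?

mol C = 2.112 g CO₂ ÷ 44.009 g/mol = 0.047990 mol
mol H = 2 × 0.8645 g H₂O ÷ 18.015 g/mol = 0.095976 mol
mass O = 1.057 − (0.57641 + 0.096743) = 0.38385 g → mol O = 0.38385 ÷ 15.999 = 0.023992 mol
Divide by the smallest (0.023992 mol): C 2.000, H 4.000, O 1.000

C2H4O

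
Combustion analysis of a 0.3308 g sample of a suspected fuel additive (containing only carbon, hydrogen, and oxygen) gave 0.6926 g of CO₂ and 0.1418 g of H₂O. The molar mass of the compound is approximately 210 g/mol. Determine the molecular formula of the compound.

mol C = 0.6926 g CO₂ ÷ 44.009 g/mol = 0.015738 mol
mol H = 2 × 0.1418 g H₂O ÷ 18.015 g/mol = 0.015742 mol
mass O = 0.3308 − (0.18903 + 0.015868) = 0.12591 g → mol O = 0.12591 ÷ 15.999 = 0.0078696 mol
Divide by the smallest (0.0078696 mol): C 2.000, H 2.000, O 1.000
Empirical formula: C2H2O
Empirical-formula mass = 42.04 g/mol; 210 ÷ 42.04 ≈ 5, so the molecular formula is C10H10O5.

C10H10O5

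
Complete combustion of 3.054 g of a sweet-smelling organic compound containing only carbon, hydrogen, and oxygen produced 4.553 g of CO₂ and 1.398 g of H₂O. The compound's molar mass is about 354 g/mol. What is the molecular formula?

C12H18O12

mol C = 4.553 g CO₂ ÷ 44.009 g/mol = 0.10346 mol
mol H = 2 × 1.398 g H₂O ÷ 18.015 g/mol = 0.15520 mol
mass O = 3.054 − (1.2426 + 0.15645) = 1.6549 g → mol O = 1.6549 ÷ 15.999 = 0.10344 mol
Divide by the smallest (0.10344 mol): C 1.000, H 1.500, O 1.000
Multiplying each by 2 gives whole numbers: C 2.00, H 3.00, O 2.00
Empirical formula: C2H3O2
Empirical-formula mass = 59.04 g/mol; 354 ÷ 59.04 ≈ 6, so the molecular formula is C12H18O12.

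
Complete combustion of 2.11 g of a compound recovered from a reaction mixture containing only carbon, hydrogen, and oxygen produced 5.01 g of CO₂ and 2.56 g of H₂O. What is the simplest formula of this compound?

mol C = 5.01 g CO₂ ÷ 44.009 g/mol = 0.1138 mol
mol H = 2 × 2.56 g H₂O ÷ 18.015 g/mol = 0.2842 mol
mass O = 2.11 − (1.367 + 0.2865) = 0.4562 g → mol O = 0.4562 ÷ 15.999 = 0.02851 mol
Divide by the smallest (0.02851 mol): C 3.993, H 9.968, O 1.000

C4H10O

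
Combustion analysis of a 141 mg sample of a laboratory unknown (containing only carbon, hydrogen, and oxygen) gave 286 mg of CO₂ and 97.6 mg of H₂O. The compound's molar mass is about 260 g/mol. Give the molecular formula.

mol C = 0.286 g CO₂ ÷ 44.009 g/mol = 0.006499 mol
mol H = 2 × 0.0976 g H₂O ÷ 18.015 g/mol = 0.01084 mol
mass O = 0.141 − (0.07806 + 0.01092) = 0.05202 g → mol O = 0.05202 ÷ 15.999 = 0.003252 mol
Divide by the smallest (0.003252 mol): C 1.999, H 3.332, O 1.000
Multiplying each by 3 gives whole numbers: C 6.00, H 10.00, O 3.00
Empirical formula: C6H10O3
Empirical-formula mass = 130.14 g/mol; 260 ÷ 130.14 ≈ 2, so the molecular formula is C12H20O6.

C12H20O6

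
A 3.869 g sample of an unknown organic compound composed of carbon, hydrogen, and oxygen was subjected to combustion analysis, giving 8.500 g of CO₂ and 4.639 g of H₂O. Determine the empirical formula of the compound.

C3H8O

mol C = 8.500 g CO₂ ÷ 44.009 g/mol = 0.19314 mol
mol H = 2 × 4.639 g H₂O ÷ 18.015 g/mol = 0.51502 mol
mass O = 3.869 − (2.3198 + 0.51914) = 1.0300 g → mol O = 1.0300 ÷ 15.999 = 0.064381 mol
Divide by the smallest (0.064381 mol): C 3.000, H 7.999, O 1.000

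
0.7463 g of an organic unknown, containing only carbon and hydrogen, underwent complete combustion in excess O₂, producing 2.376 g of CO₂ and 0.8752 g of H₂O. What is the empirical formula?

mol C = 2.376 g CO₂ ÷ 44.009 g/mol = 0.053989 mol
mol H = 2 × 0.8752 g H₂O ÷ 18.015 g/mol = 0.097163 mol
Divide by the smallest (0.053989 mol): C 1.000, H 1.800
Multiplying each by 5 gives whole numbers: C 5.00, H 9.00

C5H9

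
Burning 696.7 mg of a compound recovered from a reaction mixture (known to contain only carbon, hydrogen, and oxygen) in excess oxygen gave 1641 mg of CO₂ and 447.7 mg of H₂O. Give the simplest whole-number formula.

mol C = 1.641 g CO₂ ÷ 44.009 g/mol = 0.037288 mol
mol H = 2 × 0.4477 g H₂O ÷ 18.015 g/mol = 0.049703 mol
mass O = 0.6967 − (0.44786 + 0.050101) = 0.19874 g → mol O = 0.19874 ÷ 15.999 = 0.012422 mol
Divide by the smallest (0.012422 mol): C 3.002, H 4.001, O 1.000

C3H4O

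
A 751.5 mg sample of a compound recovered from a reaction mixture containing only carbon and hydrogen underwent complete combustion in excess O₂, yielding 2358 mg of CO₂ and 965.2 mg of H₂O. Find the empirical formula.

CH2

mol C = 2.358 g CO₂ ÷ 44.009 g/mol = 0.053580 mol
mol H = 2 × 0.9652 g H₂O ÷ 18.015 g/mol = 0.10716 mol
Divide by the smallest (0.053580 mol): C 1.000, H 2.000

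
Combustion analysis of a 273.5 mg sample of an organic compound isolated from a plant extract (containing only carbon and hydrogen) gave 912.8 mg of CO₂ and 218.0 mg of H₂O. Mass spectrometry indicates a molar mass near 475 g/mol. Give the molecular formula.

C36H42

mol C = 0.9128 g CO₂ ÷ 44.009 g/mol = 0.020741 mol
mol H = 2 × 0.2180 g H₂O ÷ 18.015 g/mol = 0.024202 mol
Divide by the smallest (0.020741 mol): C 1.000, H 1.167
Multiplying each by 6 gives whole numbers: C 6.00, H 7.00
Empirical formula: C6H7
Empirical-formula mass = 79.12 g/mol; 475 ÷ 79.12 ≈ 6, so the molecular formula is C36H42.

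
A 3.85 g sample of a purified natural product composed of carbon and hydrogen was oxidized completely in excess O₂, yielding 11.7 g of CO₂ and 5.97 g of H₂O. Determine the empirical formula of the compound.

C2H5

mol C = 11.7 g CO₂ ÷ 44.009 g/mol = 0.2659 mol
mol H = 2 × 5.97 g H₂O ÷ 18.015 g/mol = 0.6628 mol
Divide by the smallest (0.2659 mol): C 1.000, H 2.493
Multiplying each by 2 gives whole numbers: C 2.00, H 4.99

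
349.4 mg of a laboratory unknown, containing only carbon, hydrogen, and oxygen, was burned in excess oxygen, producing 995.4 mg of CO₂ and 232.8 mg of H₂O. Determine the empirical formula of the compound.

C7H8O

mol C = 0.9954 g CO₂ ÷ 44.009 g/mol = 0.022618 mol
mol H = 2 × 0.2328 g H₂O ÷ 18.015 g/mol = 0.025845 mol
mass O = 0.3494 − (0.27167 + 0.026052) = 0.051682 g → mol O = 0.051682 ÷ 15.999 = 0.0032303 mol
Divide by the smallest (0.0032303 mol): C 7.002, H 8.001, O 1.000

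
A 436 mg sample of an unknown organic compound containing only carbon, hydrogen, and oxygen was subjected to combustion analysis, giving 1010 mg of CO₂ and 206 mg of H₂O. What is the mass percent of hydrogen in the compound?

mol C = 1.01 g CO₂ ÷ 44.009 g/mol = 0.02295 mol
mol H = 2 × 0.206 g H₂O ÷ 18.015 g/mol = 0.02287 mol
mass O = 0.436 − (0.2757 + 0.02305) = 0.1373 g → mol O = 0.1373 ÷ 15.999 = 0.008582 mol
mass % H = 0.02305 g ÷ 0.436 g × 100%

5.3%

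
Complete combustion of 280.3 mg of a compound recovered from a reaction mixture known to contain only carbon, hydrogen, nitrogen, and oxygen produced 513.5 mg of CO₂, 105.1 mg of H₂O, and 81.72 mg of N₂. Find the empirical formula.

mol C = 0.5135 g CO₂ ÷ 44.009 g/mol = 0.011668 mol
mol H = 2 × 0.1051 g H₂O ÷ 18.015 g/mol = 0.011668 mol
mol N = 2 × 0.08172 g N₂ ÷ 28.014 g/mol = 0.0058342 mol
mass O = 0.2803 − (0.14015 + 0.011761 + 0.081720) = 0.046673 g → mol O = 0.046673 ÷ 15.999 = 0.0029173 mol
Divide by the smallest (0.0029173 mol): C 4.000, H 4.000, N 2.000, O 1.000

C4H4N2O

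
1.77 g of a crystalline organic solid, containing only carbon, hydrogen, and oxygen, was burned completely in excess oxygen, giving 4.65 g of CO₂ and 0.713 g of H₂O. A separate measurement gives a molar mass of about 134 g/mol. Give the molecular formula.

C8H6O2

mol C = 4.65 g CO₂ ÷ 44.009 g/mol = 0.1057 mol
mol H = 2 × 0.713 g H₂O ÷ 18.015 g/mol = 0.07916 mol
mass O = 1.77 − (1.269 + 0.07979) = 0.4211 g → mol O = 0.4211 ÷ 15.999 = 0.02632 mol
Divide by the smallest (0.02632 mol): C 4.014, H 3.007, O 1.000
Empirical formula: C4H3O
Empirical-formula mass = 67.07 g/mol; 134 ÷ 67.07 ≈ 2, so the molecular formula is C8H6O2.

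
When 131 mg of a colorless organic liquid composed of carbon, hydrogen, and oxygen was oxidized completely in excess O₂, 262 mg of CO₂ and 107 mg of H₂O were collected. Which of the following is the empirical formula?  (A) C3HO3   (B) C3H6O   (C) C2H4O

mol C = 0.262 g CO₂ ÷ 44.009 g/mol = 0.005953 mol
mol H = 2 × 0.107 g H₂O ÷ 18.015 g/mol = 0.01188 mol
mass O = 0.131 − (0.07151 + 0.01197) = 0.04752 g → mol O = 0.04752 ÷ 15.999 = 0.002970 mol
Divide by the smallest (0.002970 mol): C 2.004, H 3.999, O 1.000

(C) C2H4O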